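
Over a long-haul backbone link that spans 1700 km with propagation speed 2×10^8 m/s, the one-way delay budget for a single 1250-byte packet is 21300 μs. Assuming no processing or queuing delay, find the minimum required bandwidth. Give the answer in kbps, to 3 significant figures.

781 kbps

L = 10000 bits.
Propagation delay = 1700000 / 200000000 = 8500 μs.
Transmission budget = 21300 − 8500 = 12800 μs.
R ≥ L / t_tx = 10000 bits / 0.0128 s = 781 kbps.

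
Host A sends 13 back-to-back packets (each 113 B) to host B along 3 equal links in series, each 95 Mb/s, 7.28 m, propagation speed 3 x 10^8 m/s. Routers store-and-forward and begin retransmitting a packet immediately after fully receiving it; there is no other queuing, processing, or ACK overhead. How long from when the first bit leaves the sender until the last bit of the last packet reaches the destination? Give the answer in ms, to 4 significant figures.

0.1428 ms

Per-hop transmission t_tx = L/R = 904/95000000 = 0.00951579 ms.
Per-hop propagation t_prop = 7.28/300000000 = 2.42667e-05 ms.
Pipeline fill: first packet needs 3·t_tx to clear all hops; remaining 12 packets each add one t_tx.
Total = (3+13-1)·t_tx + 3·t_prop = 15·0.00951579 + 3·2.42667e-05 = 0.1428 ms.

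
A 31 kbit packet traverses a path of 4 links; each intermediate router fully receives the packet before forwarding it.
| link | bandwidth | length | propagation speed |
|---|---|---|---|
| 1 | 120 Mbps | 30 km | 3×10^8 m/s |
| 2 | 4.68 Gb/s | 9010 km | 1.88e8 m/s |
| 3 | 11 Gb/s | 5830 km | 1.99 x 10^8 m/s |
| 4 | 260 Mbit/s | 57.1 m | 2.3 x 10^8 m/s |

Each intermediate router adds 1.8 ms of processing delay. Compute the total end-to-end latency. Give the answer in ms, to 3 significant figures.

L = 31000 bits.
Transmission delays (L/R per hop): 0.258333, 0.00662393, 0.00281818, 0.119231 ms; sum = 0.387006 ms.
Propagation delays (d/s per hop): 0.1, 47.9255, 29.2965, 0.000248261 ms; sum = 77.3223 ms.
Processing at 3 router(s): 3 × 1.8 ms = 5.4 ms.
End-to-end = 83.1 ms.

83.1 ms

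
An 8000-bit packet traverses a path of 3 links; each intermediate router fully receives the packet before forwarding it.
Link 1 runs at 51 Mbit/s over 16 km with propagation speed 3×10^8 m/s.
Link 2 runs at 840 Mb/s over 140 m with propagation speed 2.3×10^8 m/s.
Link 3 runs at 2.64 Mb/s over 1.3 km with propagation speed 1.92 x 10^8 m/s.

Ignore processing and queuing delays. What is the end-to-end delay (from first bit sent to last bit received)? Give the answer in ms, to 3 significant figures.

3.26 ms

Transmission delays (L/R per hop): 0.156863, 0.00952381, 3.0303 ms; sum = 3.19669 ms.
Propagation delays (d/s per hop): 0.0533333, 0.000608696, 0.00677083 ms; sum = 0.0607129 ms.
End-to-end = 3.26 ms.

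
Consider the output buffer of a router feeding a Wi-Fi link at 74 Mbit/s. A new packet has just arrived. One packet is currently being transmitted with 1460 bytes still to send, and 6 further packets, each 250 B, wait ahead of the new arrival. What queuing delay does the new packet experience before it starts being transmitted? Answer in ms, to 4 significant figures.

Each queued packet: L/R = 2000/74000000 = 0.027027 ms.
6 queued → 0.162162 ms.
Plus remaining 11680 bits of current packet: 0.157838 ms.
Queuing delay = 0.3200 ms.

0.3200 ms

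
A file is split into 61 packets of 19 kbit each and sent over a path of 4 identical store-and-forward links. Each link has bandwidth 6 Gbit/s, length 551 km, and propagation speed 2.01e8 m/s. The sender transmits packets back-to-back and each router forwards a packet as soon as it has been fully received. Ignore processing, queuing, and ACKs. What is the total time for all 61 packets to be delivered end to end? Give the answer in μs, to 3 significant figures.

Per-hop transmission t_tx = L/R = 19000/6000000000 = 3.16667 μs.
Per-hop propagation t_prop = 551000/2.01e+08 = 2741.29 μs.
Pipeline fill: first packet needs 4·t_tx to clear all hops; remaining 60 packets each add one t_tx.
Total = (4+61-1)·t_tx + 4·t_prop = 64·3.16667 + 4·2741.29 = 11200 μs.

11200 μs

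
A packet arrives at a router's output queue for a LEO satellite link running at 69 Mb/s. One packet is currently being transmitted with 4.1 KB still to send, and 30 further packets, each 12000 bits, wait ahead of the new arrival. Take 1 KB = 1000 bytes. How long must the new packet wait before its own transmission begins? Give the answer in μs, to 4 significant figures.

5693 μs

Each queued packet: L/R = 12000/69000000 = 173.913 μs.
30 queued → 5217.39 μs.
Plus remaining 32800 bits of current packet: 475.362 μs.
Queuing delay = 5693 μs.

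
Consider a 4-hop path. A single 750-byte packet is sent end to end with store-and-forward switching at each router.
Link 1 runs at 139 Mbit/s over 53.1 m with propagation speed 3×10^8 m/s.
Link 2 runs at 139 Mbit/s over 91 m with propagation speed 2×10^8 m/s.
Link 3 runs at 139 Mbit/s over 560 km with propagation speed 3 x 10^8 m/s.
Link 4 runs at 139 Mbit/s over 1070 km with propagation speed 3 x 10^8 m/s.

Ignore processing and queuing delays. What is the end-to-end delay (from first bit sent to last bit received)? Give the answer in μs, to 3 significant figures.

5610 μs

L = 750 × 8 = 6000 bits.
Transmission delay per hop = L/R = 6000/139000000 = 43.1655 μs; 4 hops → 172.662 μs.
Propagation delays (d/s per hop): 0.177, 0.455, 1866.67, 3566.67 μs; sum = 5433.97 μs.
End-to-end = 5610 μs.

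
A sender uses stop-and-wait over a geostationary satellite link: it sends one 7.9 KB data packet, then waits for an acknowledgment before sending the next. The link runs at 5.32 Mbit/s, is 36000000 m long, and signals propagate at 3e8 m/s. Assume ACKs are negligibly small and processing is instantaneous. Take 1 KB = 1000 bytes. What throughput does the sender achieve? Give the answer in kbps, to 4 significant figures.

t_tx = L/R = 63200/5320000 = 0.0118797 s.
t_prop = 36000000/300000000 = 0.12 s; RTT = 0.24 s.
Cycle = t_tx + RTT = 0.25188 s.
Throughput = L / cycle = 63200 / 0.25188 = 250.9 kbps.

250.9 kbps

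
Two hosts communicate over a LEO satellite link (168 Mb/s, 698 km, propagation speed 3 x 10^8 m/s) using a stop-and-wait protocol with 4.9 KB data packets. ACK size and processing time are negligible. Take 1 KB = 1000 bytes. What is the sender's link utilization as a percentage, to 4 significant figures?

t_tx = L/R = 39200/168000000 = 0.000233333 s.
t_prop = 698000/300000000 = 0.00232667 s; RTT = 0.00465333 s.
Cycle = t_tx + RTT = 0.00488667 s.
Utilization = t_tx / cycle = 0.000233333/0.00488667 = 4.775 %.

4.775 %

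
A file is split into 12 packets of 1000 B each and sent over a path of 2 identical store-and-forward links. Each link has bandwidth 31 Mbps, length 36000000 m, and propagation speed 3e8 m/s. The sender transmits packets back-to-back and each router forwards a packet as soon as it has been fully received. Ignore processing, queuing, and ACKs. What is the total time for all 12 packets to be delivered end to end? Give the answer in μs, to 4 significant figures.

Per-hop transmission t_tx = L/R = 8000/31000000 = 258.065 μs.
Per-hop propagation t_prop = 36000000/300000000 = 120000 μs.
Pipeline fill: first packet needs 2·t_tx to clear all hops; remaining 11 packets each add one t_tx.
Total = (2+12-1)·t_tx + 2·t_prop = 13·258.065 + 2·120000 = 243400 μs.

243400 μs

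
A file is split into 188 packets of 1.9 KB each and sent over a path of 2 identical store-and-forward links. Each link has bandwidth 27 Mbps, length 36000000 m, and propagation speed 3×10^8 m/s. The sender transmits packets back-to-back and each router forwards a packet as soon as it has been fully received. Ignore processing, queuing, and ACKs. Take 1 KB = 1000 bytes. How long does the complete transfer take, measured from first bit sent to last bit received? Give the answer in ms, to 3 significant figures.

346 ms

Per-hop transmission t_tx = L/R = 15200/27000000 = 0.562963 ms.
Per-hop propagation t_prop = 36000000/300000000 = 120 ms.
Pipeline fill: first packet needs 2·t_tx to clear all hops; remaining 187 packets each add one t_tx.
Total = (2+188-1)·t_tx + 2·t_prop = 189·0.562963 + 2·120 = 346 ms.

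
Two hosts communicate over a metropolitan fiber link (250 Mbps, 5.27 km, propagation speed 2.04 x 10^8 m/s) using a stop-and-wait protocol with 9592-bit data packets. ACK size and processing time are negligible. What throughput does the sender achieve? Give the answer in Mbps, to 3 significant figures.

107 Mbps

t_tx = L/R = 9592/250000000 = 3.8368e-05 s.
t_prop = 5270/204000000 = 2.58333e-05 s; RTT = 5.16667e-05 s.
Cycle = t_tx + RTT = 9.00347e-05 s.
Throughput = L / cycle = 9592 / 9.00347e-05 = 107 Mbps.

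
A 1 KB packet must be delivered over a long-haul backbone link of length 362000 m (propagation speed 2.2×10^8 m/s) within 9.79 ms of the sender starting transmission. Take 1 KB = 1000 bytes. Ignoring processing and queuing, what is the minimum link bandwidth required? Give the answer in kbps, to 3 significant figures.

L = 8000 bits.
Propagation delay = 362000 / 2.2e+08 = 1.64545 ms.
Transmission budget = 9.79 − 1.64545 = 8.14455 ms.
R ≥ L / t_tx = 8000 bits / 0.00814455 s = 982 kbps.

982 kbps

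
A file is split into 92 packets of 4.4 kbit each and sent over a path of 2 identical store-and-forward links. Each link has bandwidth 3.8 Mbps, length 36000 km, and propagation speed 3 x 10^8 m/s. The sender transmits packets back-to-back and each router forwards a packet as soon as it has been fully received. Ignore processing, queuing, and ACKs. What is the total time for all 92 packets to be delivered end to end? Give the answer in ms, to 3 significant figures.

348 ms

Per-hop transmission t_tx = L/R = 4400/3800000 = 1.15789 ms.
Per-hop propagation t_prop = 36000000/300000000 = 120 ms.
Pipeline fill: first packet needs 2·t_tx to clear all hops; remaining 91 packets each add one t_tx.
Total = (2+92-1)·t_tx + 2·t_prop = 93·1.15789 + 2·120 = 348 ms.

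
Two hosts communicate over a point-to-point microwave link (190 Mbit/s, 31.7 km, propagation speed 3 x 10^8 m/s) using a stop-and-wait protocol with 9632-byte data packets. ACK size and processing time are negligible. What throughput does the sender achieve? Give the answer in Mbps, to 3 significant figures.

t_tx = L/R = 77056/190000000 = 0.000405558 s.
t_prop = 31700/300000000 = 0.000105667 s; RTT = 0.000211333 s.
Cycle = t_tx + RTT = 0.000616891 s.
Throughput = L / cycle = 77056 / 0.000616891 = 125 Mbps.

125 Mbps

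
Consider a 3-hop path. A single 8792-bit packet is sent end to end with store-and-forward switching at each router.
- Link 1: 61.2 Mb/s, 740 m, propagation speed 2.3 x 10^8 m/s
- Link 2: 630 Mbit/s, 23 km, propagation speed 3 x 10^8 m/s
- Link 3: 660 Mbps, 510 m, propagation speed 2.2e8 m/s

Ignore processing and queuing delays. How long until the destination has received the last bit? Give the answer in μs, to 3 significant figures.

Transmission delays (L/R per hop): 143.66, 13.9556, 13.3212 μs; sum = 170.937 μs.
Propagation delays (d/s per hop): 3.21739, 76.6667, 2.31818 μs; sum = 82.2022 μs.
End-to-end = 253 μs.

253 μs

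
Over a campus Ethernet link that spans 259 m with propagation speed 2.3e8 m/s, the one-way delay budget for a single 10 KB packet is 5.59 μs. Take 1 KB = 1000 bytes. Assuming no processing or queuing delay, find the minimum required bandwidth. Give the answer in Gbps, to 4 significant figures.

L = 80000 bits.
Propagation delay = 259 / 2.3e+08 = 1.12609 μs.
Transmission budget = 5.59 − 1.12609 = 4.46391 μs.
R ≥ L / t_tx = 80000 bits / 4.46391e-06 s = 17.92 Gbps.

17.92 Gbps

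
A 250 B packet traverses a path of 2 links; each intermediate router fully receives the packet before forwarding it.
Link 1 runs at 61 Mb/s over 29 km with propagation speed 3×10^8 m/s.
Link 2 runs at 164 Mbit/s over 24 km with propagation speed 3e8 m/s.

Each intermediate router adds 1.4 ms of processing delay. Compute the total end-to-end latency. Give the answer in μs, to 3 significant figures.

L = 250 × 8 = 2000 bits.
Transmission delays (L/R per hop): 32.7869, 12.1951 μs; sum = 44.982 μs.
Propagation delays (d/s per hop): 96.6667, 80 μs; sum = 176.667 μs.
Processing at 1 router(s): 1 × 1.4 ms = 1400 μs.
End-to-end = 1620 μs.

1620 μs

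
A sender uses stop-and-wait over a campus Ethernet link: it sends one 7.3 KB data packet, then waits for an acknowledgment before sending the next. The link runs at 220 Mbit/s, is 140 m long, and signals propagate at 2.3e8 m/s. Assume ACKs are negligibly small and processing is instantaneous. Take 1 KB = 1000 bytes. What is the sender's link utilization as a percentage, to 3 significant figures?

99.5 %

t_tx = L/R = 58400/220000000 = 0.000265455 s.
t_prop = 140/2.3e+08 = 6.08696e-07 s; RTT = 1.21739e-06 s.
Cycle = t_tx + RTT = 0.000266672 s.
Utilization = t_tx / cycle = 0.000265455/0.000266672 = 99.5 %.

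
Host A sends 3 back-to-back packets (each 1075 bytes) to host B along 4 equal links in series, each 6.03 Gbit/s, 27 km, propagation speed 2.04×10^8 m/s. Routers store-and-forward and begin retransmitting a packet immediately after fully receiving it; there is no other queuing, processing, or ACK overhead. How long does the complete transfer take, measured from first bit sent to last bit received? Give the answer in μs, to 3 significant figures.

Per-hop transmission t_tx = L/R = 8600/6030000000 = 1.4262 μs.
Per-hop propagation t_prop = 27000/204000000 = 132.353 μs.
Pipeline fill: first packet needs 4·t_tx to clear all hops; remaining 2 packets each add one t_tx.
Total = (4+3-1)·t_tx + 4·t_prop = 6·1.4262 + 4·132.353 = 538 μs.

538 μs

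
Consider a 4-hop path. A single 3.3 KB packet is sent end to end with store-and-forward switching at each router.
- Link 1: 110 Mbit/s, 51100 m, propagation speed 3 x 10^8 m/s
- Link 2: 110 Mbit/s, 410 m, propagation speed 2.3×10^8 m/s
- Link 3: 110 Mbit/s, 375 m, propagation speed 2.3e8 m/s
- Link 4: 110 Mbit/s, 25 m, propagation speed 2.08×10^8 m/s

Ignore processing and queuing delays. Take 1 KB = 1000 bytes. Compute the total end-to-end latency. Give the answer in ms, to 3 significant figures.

L = 26400 bits.
Transmission delay per hop = L/R = 26400/110000000 = 0.24 ms; 4 hops → 0.96 ms.
Propagation delays (d/s per hop): 0.170333, 0.00178261, 0.00163043, 0.000120192 ms; sum = 0.173867 ms.
End-to-end = 1.13 ms.

1.13 ms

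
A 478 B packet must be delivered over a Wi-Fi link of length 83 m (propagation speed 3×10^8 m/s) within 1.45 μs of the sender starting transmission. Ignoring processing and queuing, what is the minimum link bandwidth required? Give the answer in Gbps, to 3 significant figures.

3.26 Gbps

L = 3824 bits.
Propagation delay = 83 / 300000000 = 0.276667 μs.
Transmission budget = 1.45 − 0.276667 = 1.17333 μs.
R ≥ L / t_tx = 3824 bits / 1.17333e-06 s = 3.26 Gbps.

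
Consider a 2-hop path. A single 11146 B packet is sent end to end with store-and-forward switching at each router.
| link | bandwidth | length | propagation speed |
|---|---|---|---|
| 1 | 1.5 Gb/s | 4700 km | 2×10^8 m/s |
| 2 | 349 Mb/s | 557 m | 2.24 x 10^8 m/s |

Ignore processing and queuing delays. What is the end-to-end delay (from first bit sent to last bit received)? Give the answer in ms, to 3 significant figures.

23.8 ms

L = 11146 × 8 = 89168 bits.
Transmission delays (L/R per hop): 0.0594453, 0.255496 ms; sum = 0.314941 ms.
Propagation delays (d/s per hop): 23.5, 0.00248661 ms; sum = 23.5025 ms.
End-to-end = 23.8 ms.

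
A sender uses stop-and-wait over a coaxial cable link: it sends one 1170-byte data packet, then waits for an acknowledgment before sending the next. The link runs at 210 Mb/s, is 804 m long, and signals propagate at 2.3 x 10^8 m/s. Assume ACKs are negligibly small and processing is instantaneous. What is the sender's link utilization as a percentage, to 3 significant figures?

t_tx = L/R = 9360/210000000 = 4.45714e-05 s.
t_prop = 804/2.3e+08 = 3.49565e-06 s; RTT = 6.9913e-06 s.
Cycle = t_tx + RTT = 5.15627e-05 s.
Utilization = t_tx / cycle = 4.45714e-05/5.15627e-05 = 86.4 %.

86.4 %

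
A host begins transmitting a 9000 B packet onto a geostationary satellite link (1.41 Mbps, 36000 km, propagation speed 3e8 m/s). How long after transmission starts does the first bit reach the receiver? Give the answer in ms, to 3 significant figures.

First bit experiences only propagation delay: d/s = 36000000/300000000 = 120 ms.

120 ms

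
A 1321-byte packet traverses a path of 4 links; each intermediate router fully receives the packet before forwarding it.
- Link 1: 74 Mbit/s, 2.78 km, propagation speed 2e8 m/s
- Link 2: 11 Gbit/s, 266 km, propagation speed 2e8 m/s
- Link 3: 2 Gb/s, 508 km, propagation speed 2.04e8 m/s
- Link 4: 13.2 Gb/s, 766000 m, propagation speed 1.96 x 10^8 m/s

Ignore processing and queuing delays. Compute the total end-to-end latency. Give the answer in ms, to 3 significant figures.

L = 1321 × 8 = 10568 bits.
Transmission delays (L/R per hop): 0.142811, 0.000960727, 0.005284, 0.000800606 ms; sum = 0.149856 ms.
Propagation delays (d/s per hop): 0.0139, 1.33, 2.4902, 3.90816 ms; sum = 7.74226 ms.
End-to-end = 7.89 ms.

7.89 ms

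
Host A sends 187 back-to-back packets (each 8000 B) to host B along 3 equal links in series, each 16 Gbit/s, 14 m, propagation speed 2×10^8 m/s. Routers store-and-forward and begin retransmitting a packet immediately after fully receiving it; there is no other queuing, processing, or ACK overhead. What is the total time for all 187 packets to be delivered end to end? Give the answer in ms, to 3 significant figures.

Per-hop transmission t_tx = L/R = 64000/16000000000 = 0.004 ms.
Per-hop propagation t_prop = 14/200000000 = 7e-05 ms.
Pipeline fill: first packet needs 3·t_tx to clear all hops; remaining 186 packets each add one t_tx.
Total = (3+187-1)·t_tx + 3·t_prop = 189·0.004 + 3·7e-05 = 0.756 ms.

0.756 ms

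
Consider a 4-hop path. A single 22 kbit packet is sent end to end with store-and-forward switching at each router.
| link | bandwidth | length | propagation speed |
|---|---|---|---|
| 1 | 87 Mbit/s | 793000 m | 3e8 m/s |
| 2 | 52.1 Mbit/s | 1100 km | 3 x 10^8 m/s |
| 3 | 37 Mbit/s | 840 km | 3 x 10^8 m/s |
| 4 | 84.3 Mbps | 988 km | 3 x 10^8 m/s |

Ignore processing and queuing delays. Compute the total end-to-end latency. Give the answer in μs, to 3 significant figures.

13900 μs

L = 22000 bits.
Transmission delays (L/R per hop): 252.874, 422.265, 594.595, 260.973 μs; sum = 1530.71 μs.
Propagation delays (d/s per hop): 2643.33, 3666.67, 2800, 3293.33 μs; sum = 12403.3 μs.
End-to-end = 13900 μs.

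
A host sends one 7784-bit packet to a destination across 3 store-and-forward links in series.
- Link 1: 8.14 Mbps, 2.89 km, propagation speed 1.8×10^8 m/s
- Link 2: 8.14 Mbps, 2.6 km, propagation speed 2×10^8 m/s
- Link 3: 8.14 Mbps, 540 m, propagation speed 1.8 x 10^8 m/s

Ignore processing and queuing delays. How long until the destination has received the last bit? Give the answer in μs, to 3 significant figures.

2900 μs

Transmission delay per hop = L/R = 7784/8.14e+06 = 956.265 μs; 3 hops → 2868.8 μs.
Propagation delays (d/s per hop): 16.0556, 13, 3 μs; sum = 32.0556 μs.
End-to-end = 2900 μs.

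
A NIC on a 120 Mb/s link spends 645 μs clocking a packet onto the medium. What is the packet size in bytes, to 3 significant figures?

L = R × t_tx = 120000000 b/s × 0.000645 s = 77400 bits.
In bytes: 77400 / 8 = 9680 bytes.

9680 bytes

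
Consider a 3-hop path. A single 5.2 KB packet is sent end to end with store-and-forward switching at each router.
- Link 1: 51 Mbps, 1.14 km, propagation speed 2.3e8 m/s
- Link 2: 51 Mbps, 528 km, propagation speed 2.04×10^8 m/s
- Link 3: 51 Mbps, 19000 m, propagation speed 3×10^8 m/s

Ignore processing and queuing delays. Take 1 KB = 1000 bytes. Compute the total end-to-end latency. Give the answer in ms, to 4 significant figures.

L = 41600 bits.
Transmission delay per hop = L/R = 41600/51000000 = 0.815686 ms; 3 hops → 2.44706 ms.
Propagation delays (d/s per hop): 0.00495652, 2.58824, 0.0633333 ms; sum = 2.65653 ms.
End-to-end = 5.104 ms.

5.104 ms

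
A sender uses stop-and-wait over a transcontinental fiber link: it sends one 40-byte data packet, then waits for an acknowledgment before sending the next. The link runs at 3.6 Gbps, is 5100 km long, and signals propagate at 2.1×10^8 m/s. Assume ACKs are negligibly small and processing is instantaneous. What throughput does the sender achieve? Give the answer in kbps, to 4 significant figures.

t_tx = L/R = 320/3600000000 = 8.88889e-08 s.
t_prop = 5100000/210000000 = 0.0242857 s; RTT = 0.0485714 s.
Cycle = t_tx + RTT = 0.0485715 s.
Throughput = L / cycle = 320 / 0.0485715 = 6.588 kbps.

6.588 kbps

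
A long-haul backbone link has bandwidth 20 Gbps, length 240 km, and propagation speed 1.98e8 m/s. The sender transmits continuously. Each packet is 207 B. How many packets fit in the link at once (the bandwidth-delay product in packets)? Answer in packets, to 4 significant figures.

Propagation delay = 240000 / 198000000 = 0.00121212 s.
BDP = R × t_prop = 20000000000 × 0.00121212 = 24242400 bits.
In packets of 1656 bits: 14640 packets.

14640 packets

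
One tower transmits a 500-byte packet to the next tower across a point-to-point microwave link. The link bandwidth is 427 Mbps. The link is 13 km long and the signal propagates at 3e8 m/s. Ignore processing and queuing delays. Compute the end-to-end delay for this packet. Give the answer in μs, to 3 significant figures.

52.7 μs

L = 500 × 8 = 4000 bits.
Transmission delay = L/R = 4000 / 427000000 = 9.36768 μs.
Propagation delay = d/s = 13000 m / 300000000 m/s = 43.3333 μs.
Total = 52.7 μs.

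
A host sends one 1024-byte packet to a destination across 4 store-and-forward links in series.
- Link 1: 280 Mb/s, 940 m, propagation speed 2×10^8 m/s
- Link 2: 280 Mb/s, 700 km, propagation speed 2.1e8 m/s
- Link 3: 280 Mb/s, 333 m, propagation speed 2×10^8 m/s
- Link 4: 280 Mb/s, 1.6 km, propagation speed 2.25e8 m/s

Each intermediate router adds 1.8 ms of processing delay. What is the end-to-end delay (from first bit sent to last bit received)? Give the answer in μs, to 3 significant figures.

L = 1024 × 8 = 8192 bits.
Transmission delay per hop = L/R = 8192/280000000 = 29.2571 μs; 4 hops → 117.029 μs.
Propagation delays (d/s per hop): 4.7, 3333.33, 1.665, 7.11111 μs; sum = 3346.81 μs.
Processing at 3 router(s): 3 × 1.8 ms = 5400 μs.
End-to-end = 8860 μs.

8860 μs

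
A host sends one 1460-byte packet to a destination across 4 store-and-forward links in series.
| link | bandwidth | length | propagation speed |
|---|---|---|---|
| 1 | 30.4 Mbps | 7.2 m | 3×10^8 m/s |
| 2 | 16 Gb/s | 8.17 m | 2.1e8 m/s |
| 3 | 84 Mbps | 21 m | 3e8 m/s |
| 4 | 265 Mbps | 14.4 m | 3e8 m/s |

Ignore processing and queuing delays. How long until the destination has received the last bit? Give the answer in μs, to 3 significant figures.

568 μs

L = 1460 × 8 = 11680 bits.
Transmission delays (L/R per hop): 384.211, 0.73, 139.048, 44.0755 μs; sum = 568.064 μs.
Propagation delays (d/s per hop): 0.024, 0.0389048, 0.07, 0.048 μs; sum = 0.180905 μs.
End-to-end = 568 μs.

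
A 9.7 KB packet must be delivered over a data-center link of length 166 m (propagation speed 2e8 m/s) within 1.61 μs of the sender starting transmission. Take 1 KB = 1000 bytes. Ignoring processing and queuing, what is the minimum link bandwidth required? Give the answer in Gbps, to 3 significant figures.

99.5 Gbps

L = 77600 bits.
Propagation delay = 166 / 200000000 = 0.83 μs.
Transmission budget = 1.61 − 0.83 = 0.78 μs.
R ≥ L / t_tx = 77600 bits / 7.8e-07 s = 99.5 Gbps.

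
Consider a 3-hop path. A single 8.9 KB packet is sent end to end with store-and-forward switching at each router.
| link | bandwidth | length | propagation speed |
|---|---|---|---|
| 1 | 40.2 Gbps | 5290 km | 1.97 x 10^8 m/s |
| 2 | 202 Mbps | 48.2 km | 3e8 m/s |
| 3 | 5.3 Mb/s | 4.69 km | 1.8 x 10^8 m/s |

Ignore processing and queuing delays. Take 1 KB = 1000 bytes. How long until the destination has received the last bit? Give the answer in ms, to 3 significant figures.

L = 71200 bits.
Transmission delays (L/R per hop): 0.00177114, 0.352475, 13.434 ms; sum = 13.7882 ms.
Propagation delays (d/s per hop): 26.8528, 0.160667, 0.0260556 ms; sum = 27.0395 ms.
End-to-end = 40.8 ms.

40.8 ms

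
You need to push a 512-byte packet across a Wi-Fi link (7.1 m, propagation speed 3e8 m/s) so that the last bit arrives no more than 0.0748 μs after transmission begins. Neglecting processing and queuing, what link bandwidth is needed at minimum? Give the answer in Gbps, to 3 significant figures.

80.1 Gbps

L = 4096 bits.
Propagation delay = 7.1 / 300000000 = 0.0236667 μs.
Transmission budget = 0.0748 − 0.0236667 = 0.0511333 μs.
R ≥ L / t_tx = 4096 bits / 5.11333e-08 s = 80.1 Gbps.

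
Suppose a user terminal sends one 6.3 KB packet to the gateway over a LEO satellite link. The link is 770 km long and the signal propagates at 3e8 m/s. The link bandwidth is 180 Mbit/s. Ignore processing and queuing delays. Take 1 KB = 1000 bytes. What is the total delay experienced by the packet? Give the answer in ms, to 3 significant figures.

L = 50400 bits.
Transmission delay = L/R = 50400 / 180000000 = 0.28 ms.
Propagation delay = d/s = 770000 m / 300000000 m/s = 2.56667 ms.
Total = 2.85 ms.

2.85 ms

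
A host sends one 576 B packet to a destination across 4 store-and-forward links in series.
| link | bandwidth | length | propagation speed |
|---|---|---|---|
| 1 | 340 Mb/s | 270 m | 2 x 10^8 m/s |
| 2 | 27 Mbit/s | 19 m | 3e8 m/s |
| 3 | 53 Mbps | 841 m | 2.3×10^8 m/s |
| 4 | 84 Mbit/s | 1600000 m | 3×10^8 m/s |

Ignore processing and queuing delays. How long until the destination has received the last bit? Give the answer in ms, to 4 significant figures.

L = 576 × 8 = 4608 bits.
Transmission delays (L/R per hop): 0.0135529, 0.170667, 0.0869434, 0.0548571 ms; sum = 0.32602 ms.
Propagation delays (d/s per hop): 0.00135, 6.33333e-05, 0.00365652, 5.33333 ms; sum = 5.3384 ms.
End-to-end = 5.664 ms.

5.664 ms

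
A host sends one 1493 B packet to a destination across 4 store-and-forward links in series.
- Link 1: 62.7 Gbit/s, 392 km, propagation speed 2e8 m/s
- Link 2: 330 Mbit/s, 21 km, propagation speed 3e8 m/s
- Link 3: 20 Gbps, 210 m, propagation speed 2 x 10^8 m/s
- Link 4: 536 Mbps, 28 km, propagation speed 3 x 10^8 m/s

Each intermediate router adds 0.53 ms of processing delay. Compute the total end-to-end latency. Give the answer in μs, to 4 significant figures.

L = 1493 × 8 = 11944 bits.
Transmission delays (L/R per hop): 0.190494, 36.1939, 0.5972, 22.2836 μs; sum = 59.2652 μs.
Propagation delays (d/s per hop): 1960, 70, 1.05, 93.3333 μs; sum = 2124.38 μs.
Processing at 3 router(s): 3 × 0.53 ms = 1590 μs.
End-to-end = 3774 μs.

3774 μs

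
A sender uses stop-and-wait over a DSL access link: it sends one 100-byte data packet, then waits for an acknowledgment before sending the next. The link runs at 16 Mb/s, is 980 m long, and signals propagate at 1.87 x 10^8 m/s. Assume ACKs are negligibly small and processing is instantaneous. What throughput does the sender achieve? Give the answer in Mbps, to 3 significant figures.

13.2 Mbps

t_tx = L/R = 800/16000000 = 5e-05 s.
t_prop = 980/187000000 = 5.24064e-06 s; RTT = 1.04813e-05 s.
Cycle = t_tx + RTT = 6.04813e-05 s.
Throughput = L / cycle = 800 / 6.04813e-05 = 13.2 Mbps.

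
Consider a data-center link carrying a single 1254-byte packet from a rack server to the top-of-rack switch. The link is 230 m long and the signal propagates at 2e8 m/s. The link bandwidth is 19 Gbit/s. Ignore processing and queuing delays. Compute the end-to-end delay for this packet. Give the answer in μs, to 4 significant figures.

L = 1254 × 8 = 10032 bits.
Transmission delay = L/R = 10032 / 19000000000 = 0.528 μs.
Propagation delay = d/s = 230 m / 200000000 m/s = 1.15 μs.
Total = 1.678 μs.

1.678 μs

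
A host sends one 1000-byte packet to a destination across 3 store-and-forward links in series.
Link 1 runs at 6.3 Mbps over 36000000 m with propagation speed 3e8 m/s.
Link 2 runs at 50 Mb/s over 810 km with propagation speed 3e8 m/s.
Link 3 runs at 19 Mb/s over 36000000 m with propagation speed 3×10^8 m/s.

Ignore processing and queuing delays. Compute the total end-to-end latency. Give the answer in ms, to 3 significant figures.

L = 1000 × 8 = 8000 bits.
Transmission delays (L/R per hop): 1.26984, 0.16, 0.421053 ms; sum = 1.85089 ms.
Propagation delays (d/s per hop): 120, 2.7, 120 ms; sum = 242.7 ms.
End-to-end = 245 ms.

245 ms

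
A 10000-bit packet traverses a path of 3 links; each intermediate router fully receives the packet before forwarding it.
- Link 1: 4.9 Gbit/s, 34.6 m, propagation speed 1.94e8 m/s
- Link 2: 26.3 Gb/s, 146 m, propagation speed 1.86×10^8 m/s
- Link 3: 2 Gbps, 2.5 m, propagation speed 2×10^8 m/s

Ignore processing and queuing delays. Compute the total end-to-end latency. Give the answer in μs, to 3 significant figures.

8.40 μs

Transmission delays (L/R per hop): 2.04082, 0.380228, 5 μs; sum = 7.42104 μs.
Propagation delays (d/s per hop): 0.178351, 0.784946, 0.0125 μs; sum = 0.975797 μs.
End-to-end = 8.40 μs.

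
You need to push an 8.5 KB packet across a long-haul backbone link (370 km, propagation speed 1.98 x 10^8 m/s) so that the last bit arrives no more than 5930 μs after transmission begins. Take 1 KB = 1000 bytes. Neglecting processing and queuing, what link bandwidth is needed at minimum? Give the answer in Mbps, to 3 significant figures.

16.7 Mbps

L = 68000 bits.
Propagation delay = 370000 / 198000000 = 1868.69 μs.
Transmission budget = 5930 − 1868.69 = 4061.31 μs.
R ≥ L / t_tx = 68000 bits / 0.00406131 s = 16.7 Mbps.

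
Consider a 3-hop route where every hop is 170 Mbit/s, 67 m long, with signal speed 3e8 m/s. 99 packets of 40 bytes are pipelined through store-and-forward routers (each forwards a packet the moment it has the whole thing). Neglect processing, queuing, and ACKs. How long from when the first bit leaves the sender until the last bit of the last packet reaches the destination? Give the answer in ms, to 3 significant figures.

0.191 ms

Per-hop transmission t_tx = L/R = 320/170000000 = 0.00188235 ms.
Per-hop propagation t_prop = 67/300000000 = 0.000223333 ms.
Pipeline fill: first packet needs 3·t_tx to clear all hops; remaining 98 packets each add one t_tx.
Total = (3+99-1)·t_tx + 3·t_prop = 101·0.00188235 + 3·0.000223333 = 0.191 ms.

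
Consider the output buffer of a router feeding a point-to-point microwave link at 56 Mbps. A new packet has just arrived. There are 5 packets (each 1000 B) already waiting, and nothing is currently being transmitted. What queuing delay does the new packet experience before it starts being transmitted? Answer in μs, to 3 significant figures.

Each queued packet: L/R = 8000/56000000 = 142.857 μs.
5 queued → 714.286 μs.
Queuing delay = 714 μs.

714 μs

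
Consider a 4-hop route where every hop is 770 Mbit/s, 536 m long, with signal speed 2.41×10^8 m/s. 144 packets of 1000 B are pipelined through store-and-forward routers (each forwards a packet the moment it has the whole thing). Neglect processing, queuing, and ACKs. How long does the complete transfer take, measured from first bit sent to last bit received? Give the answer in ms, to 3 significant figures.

1.54 ms

Per-hop transmission t_tx = L/R = 8000/770000000 = 0.0103896 ms.
Per-hop propagation t_prop = 536/241000000 = 0.00222407 ms.
Pipeline fill: first packet needs 4·t_tx to clear all hops; remaining 143 packets each add one t_tx.
Total = (4+144-1)·t_tx + 4·t_prop = 147·0.0103896 + 4·0.00222407 = 1.54 ms.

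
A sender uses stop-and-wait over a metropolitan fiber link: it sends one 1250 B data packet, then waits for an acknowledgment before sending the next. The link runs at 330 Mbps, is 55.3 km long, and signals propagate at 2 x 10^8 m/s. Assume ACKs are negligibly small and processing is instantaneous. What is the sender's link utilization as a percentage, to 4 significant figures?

5.195 %

t_tx = L/R = 10000/330000000 = 3.0303e-05 s.
t_prop = 55300/200000000 = 0.0002765 s; RTT = 0.000553 s.
Cycle = t_tx + RTT = 0.000583303 s.
Utilization = t_tx / cycle = 3.0303e-05/0.000583303 = 5.195 %.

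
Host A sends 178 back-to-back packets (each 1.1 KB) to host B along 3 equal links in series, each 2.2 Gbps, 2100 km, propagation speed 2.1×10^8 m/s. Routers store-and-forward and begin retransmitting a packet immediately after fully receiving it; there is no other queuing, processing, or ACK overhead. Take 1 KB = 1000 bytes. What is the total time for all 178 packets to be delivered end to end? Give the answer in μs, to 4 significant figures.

Per-hop transmission t_tx = L/R = 8800/2200000000 = 4 μs.
Per-hop propagation t_prop = 2100000/210000000 = 10000 μs.
Pipeline fill: first packet needs 3·t_tx to clear all hops; remaining 177 packets each add one t_tx.
Total = (3+178-1)·t_tx + 3·t_prop = 180·4 + 3·10000 = 30720 μs.

30720 μs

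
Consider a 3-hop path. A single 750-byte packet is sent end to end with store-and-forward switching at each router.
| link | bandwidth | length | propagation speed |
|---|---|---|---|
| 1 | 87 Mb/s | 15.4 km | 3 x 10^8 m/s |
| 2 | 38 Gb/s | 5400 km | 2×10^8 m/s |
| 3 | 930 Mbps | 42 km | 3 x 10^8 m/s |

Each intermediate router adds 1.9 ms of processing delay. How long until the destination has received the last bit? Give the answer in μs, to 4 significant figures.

L = 750 × 8 = 6000 bits.
Transmission delays (L/R per hop): 68.9655, 0.157895, 6.45161 μs; sum = 75.575 μs.
Propagation delays (d/s per hop): 51.3333, 27000, 140 μs; sum = 27191.3 μs.
Processing at 2 router(s): 2 × 1.9 ms = 3800 μs.
End-to-end = 31070 μs.

31070 μs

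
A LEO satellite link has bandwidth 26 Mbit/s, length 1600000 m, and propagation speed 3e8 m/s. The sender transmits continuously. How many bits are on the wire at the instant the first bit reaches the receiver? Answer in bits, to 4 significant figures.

Propagation delay = 1600000 / 300000000 = 0.00533333 s.
BDP = R × t_prop = 26000000 × 0.00533333 = 138667 bits.

138700 bits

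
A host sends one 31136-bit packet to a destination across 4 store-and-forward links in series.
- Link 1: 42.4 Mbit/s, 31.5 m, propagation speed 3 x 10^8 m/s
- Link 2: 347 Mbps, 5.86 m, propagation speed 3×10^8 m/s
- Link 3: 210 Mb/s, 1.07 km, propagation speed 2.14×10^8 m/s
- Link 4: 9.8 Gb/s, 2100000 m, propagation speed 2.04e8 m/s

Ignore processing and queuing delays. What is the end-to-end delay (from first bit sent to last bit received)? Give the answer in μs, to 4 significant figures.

Transmission delays (L/R per hop): 734.34, 89.7291, 148.267, 3.17714 μs; sum = 975.513 μs.
Propagation delays (d/s per hop): 0.105, 0.0195333, 5, 10294.1 μs; sum = 10299.2 μs.
End-to-end = 11270 μs.

11270 μs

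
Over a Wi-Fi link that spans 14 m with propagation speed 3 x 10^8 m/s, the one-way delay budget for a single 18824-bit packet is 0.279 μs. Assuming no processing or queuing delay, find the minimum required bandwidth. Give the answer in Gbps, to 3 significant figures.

81.0 Gbps

Propagation delay = 14 / 300000000 = 0.0466667 μs.
Transmission budget = 0.279 − 0.0466667 = 0.232333 μs.
R ≥ L / t_tx = 18824 bits / 2.32333e-07 s = 81.0 Gbps.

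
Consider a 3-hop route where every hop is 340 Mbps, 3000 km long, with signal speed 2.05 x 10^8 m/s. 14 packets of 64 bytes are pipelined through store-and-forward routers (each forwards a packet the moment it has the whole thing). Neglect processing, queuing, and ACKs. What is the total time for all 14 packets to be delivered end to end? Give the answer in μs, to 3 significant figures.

Per-hop transmission t_tx = L/R = 512/340000000 = 1.50588 μs.
Per-hop propagation t_prop = 3000000/2.05e+08 = 14634.1 μs.
Pipeline fill: first packet needs 3·t_tx to clear all hops; remaining 13 packets each add one t_tx.
Total = (3+14-1)·t_tx + 3·t_prop = 16·1.50588 + 3·14634.1 = 43900 μs.

43900 μs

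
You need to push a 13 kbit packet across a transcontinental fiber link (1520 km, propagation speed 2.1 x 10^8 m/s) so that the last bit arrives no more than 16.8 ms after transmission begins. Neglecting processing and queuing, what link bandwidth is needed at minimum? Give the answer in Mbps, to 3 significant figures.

1.36 Mbps

Propagation delay = 1520000 / 210000000 = 7.2381 ms.
Transmission budget = 16.8 − 7.2381 = 9.5619 ms.
R ≥ L / t_tx = 13000 bits / 0.0095619 s = 1.36 Mbps.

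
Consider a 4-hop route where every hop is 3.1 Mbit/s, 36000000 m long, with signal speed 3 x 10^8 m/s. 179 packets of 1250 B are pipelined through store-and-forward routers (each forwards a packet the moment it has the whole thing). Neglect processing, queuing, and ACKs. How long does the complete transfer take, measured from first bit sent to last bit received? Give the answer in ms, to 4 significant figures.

Per-hop transmission t_tx = L/R = 10000/3100000 = 3.22581 ms.
Per-hop propagation t_prop = 36000000/300000000 = 120 ms.
Pipeline fill: first packet needs 4·t_tx to clear all hops; remaining 178 packets each add one t_tx.
Total = (4+179-1)·t_tx + 4·t_prop = 182·3.22581 + 4·120 = 1067 ms.

1067 ms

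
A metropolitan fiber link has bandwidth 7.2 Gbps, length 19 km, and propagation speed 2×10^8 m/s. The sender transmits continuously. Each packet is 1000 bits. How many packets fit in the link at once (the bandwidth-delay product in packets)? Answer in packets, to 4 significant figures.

Propagation delay = 19000 / 200000000 = 9.5e-05 s.
BDP = R × t_prop = 7200000000 × 9.5e-05 = 684000 bits.
In packets of 1000 bits: 684.0 packets.

684.0 packets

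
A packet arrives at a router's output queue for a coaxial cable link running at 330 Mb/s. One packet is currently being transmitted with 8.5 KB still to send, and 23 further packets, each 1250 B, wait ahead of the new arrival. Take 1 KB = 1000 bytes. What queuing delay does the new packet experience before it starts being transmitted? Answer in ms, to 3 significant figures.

Each queued packet: L/R = 10000/330000000 = 0.030303 ms.
23 queued → 0.69697 ms.
Plus remaining 68000 bits of current packet: 0.206061 ms.
Queuing delay = 0.903 ms.

0.903 ms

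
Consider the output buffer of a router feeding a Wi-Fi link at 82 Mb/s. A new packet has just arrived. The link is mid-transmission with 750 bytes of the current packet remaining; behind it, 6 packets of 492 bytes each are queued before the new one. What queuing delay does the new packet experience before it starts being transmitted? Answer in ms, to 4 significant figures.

Each queued packet: L/R = 3936/82000000 = 0.048 ms.
6 queued → 0.288 ms.
Plus remaining 6000 bits of current packet: 0.0731707 ms.
Queuing delay = 0.3612 ms.

0.3612 ms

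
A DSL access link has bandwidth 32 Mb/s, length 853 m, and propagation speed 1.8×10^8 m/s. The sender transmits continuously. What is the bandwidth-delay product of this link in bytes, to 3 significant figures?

Propagation delay = 853 / 180000000 = 4.73889e-06 s.
BDP = R × t_prop = 32000000 × 4.73889e-06 = 151.644 bits.
In bytes: 151.644/8 = 19.0 bytes.

19.0 bytes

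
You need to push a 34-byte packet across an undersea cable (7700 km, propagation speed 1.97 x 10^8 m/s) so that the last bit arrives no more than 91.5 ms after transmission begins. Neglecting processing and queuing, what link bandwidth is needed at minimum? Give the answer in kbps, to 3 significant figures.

L = 272 bits.
Propagation delay = 7700000 / 197000000 = 39.0863 ms.
Transmission budget = 91.5 − 39.0863 = 52.4137 ms.
R ≥ L / t_tx = 272 bits / 0.0524137 s = 5.19 kbps.

5.19 kbps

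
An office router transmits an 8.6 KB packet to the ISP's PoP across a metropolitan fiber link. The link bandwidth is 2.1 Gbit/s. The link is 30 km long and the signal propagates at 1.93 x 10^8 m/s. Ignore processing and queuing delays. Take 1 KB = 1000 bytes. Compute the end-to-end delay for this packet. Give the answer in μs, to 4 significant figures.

L = 68800 bits.
Transmission delay = L/R = 68800 / 2100000000 = 32.7619 μs.
Propagation delay = d/s = 30000 m / 193000000 m/s = 155.44 μs.
Total = 188.2 μs.

188.2 μs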